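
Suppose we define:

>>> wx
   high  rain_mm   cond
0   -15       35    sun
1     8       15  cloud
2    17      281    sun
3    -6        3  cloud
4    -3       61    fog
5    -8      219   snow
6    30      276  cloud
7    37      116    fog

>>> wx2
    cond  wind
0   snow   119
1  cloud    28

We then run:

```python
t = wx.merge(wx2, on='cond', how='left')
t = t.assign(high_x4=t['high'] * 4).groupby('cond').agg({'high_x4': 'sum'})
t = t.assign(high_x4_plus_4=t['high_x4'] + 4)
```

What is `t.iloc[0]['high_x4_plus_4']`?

132

merge on 'cond' (how='left') → 8 rows:
   high  rain_mm   cond   wind
0   -15       35    sun    NaN
1     8       15  cloud   28.0
2    17      281    sun    NaN
3    -6        3  cloud   28.0
4    -3       61    fog    NaN
5    -8      219   snow  119.0
6    30      276  cloud   28.0
7    37      116    fog    NaN
add column high_x4 = t['high'] * 4:
   high  rain_mm   cond   wind  high_x4
0   -15       35    sun    NaN      -60
1     8       15  cloud   28.0       32
2    17      281    sun    NaN       68
3    -6        3  cloud   28.0      -24
4    -3       61    fog    NaN      -12
5    -8      219   snow  119.0      -32
6    30      276  cloud   28.0      120
7    37      116    fog    NaN      148
group by cond, sum of high_x4:
       high_x4
cond          
cloud      128
fog        136
snow       -32
sun          8
add column high_x4_plus_4 = t['high_x4'] + 4:
       high_x4  high_x4_plus_4
cond                          
cloud      128             132
fog        136             140
snow       -32             -28
sun          8              12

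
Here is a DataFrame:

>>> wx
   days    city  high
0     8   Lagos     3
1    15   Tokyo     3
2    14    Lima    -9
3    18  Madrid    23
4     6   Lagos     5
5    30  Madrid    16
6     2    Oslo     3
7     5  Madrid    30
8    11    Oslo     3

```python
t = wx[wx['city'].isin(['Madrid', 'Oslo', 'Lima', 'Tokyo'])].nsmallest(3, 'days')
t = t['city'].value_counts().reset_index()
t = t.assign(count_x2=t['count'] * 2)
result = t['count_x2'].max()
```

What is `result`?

4

filter rows where city in ['Madrid', 'Oslo', 'Lima', 'Tokyo']:
   days    city  high
1    15   Tokyo     3
2    14    Lima    -9
3    18  Madrid    23
5    30  Madrid    16
6     2    Oslo     3
7     5  Madrid    30
8    11    Oslo     3
take 3 rows with smallest days:
   days    city  high
6     2    Oslo     3
7     5  Madrid    30
8    11    Oslo     3
value_counts of city:
city
Oslo      2
Madrid    1
Name: count, dtype: int64
reset_index():
     city  count
0    Oslo      2
1  Madrid      1
add column count_x2 = t['count'] * 2:
     city  count  count_x2
0    Oslo      2         4
1  Madrid      1         2
Hence 4.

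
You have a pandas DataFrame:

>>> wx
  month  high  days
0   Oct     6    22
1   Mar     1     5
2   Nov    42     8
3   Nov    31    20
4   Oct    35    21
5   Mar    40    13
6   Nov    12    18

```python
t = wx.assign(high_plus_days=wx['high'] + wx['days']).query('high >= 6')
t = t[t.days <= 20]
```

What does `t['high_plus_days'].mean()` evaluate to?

46.0

add column high_plus_days = wx['high'] + wx['days']:
  month  high  days  high_plus_days
0   Oct     6    22              28
1   Mar     1     5               6
2   Nov    42     8              50
3   Nov    31    20              51
4   Oct    35    21              56
5   Mar    40    13              53
6   Nov    12    18              30
filter rows where high >= 6:
  month  high  days  high_plus_days
0   Oct     6    22              28
2   Nov    42     8              50
3   Nov    31    20              51
4   Oct    35    21              56
5   Mar    40    13              53
6   Nov    12    18              30
filter rows where days <= 20:
  month  high  days  high_plus_days
2   Nov    42     8              50
3   Nov    31    20              51
5   Mar    40    13              53
6   Nov    12    18              30
The mean of column 'high_plus_days' is 46.0.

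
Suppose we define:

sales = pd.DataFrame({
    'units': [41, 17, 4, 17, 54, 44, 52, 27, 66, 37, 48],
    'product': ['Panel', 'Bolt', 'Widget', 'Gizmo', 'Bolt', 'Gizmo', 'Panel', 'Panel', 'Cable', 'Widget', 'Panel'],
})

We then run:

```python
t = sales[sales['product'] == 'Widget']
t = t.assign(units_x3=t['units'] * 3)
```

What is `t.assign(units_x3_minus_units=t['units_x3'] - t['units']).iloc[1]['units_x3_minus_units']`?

filter rows where product == 'Widget':
   units product
2      4  Widget
9     37  Widget
add column units_x3 = t['units'] * 3:
   units product  units_x3
2      4  Widget        12
9     37  Widget       111
add column units_x3_minus_units = t['units_x3'] - t['units']:
   units product  units_x3  units_x3_minus_units
2      4  Widget        12                     8
9     37  Widget       111                    74
Reading off the value at position 1, column 'units_x3_minus_units', we get 74.

74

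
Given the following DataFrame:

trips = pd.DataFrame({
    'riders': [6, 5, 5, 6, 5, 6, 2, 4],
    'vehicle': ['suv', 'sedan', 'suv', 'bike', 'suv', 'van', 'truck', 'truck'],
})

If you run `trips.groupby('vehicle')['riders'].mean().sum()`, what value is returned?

group by vehicle, mean of riders:
vehicle
bike     6.000000
sedan    5.000000
suv      5.333333
truck    3.000000
van      6.000000
Name: riders, dtype: float64

25.3333333333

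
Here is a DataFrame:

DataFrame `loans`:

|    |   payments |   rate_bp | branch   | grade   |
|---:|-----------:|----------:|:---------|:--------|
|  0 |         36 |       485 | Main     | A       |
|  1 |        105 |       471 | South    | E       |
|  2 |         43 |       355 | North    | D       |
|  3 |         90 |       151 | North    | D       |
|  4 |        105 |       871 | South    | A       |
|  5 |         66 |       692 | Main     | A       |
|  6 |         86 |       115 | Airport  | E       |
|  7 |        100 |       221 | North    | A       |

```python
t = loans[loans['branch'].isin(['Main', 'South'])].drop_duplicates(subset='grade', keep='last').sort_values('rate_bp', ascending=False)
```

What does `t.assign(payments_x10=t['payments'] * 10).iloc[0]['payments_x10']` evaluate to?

660

filter rows where branch in ['Main', 'South']:
   payments  rate_bp branch grade
0        36      485   Main     A
1       105      471  South     E
4       105      871  South     A
5        66      692   Main     A
drop duplicate grade (keep=last):
   payments  rate_bp branch grade
1       105      471  South     E
5        66      692   Main     A
sort by rate_bp descending:
   payments  rate_bp branch grade
5        66      692   Main     A
1       105      471  South     E
add column payments_x10 = t['payments'] * 10:
   payments  rate_bp branch grade  payments_x10
5        66      692   Main     A           660
1       105      471  South     E          1050
Reading off the value at position 0, column 'payments_x10', we get 660.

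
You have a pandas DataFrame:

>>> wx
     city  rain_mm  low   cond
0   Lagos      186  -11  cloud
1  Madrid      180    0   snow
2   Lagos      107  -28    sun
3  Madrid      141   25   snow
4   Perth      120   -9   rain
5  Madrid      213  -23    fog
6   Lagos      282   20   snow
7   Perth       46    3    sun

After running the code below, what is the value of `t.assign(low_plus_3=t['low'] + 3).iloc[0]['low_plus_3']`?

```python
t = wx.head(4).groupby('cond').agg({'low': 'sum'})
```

take first 4 rows:
     city  rain_mm  low   cond
0   Lagos      186  -11  cloud
1  Madrid      180    0   snow
2   Lagos      107  -28    sun
3  Madrid      141   25   snow
group by cond, sum of low:
       low
cond      
cloud  -11
snow    25
sun    -28
add column low_plus_3 = t['low'] + 3:
       low  low_plus_3
cond                  
cloud  -11          -8
snow    25          28
sun    -28         -25

-8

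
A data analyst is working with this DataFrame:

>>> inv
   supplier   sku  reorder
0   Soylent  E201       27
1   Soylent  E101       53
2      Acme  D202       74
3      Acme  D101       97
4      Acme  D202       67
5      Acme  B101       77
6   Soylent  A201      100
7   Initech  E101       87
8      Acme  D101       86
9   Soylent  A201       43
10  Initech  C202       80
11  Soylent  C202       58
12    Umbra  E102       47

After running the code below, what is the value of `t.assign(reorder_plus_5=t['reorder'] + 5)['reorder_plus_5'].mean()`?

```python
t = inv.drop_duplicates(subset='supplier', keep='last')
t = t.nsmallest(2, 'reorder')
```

57.5

drop duplicate supplier (keep=last):
   supplier   sku  reorder
8      Acme  D101       86
10  Initech  C202       80
11  Soylent  C202       58
12    Umbra  E102       47
take 2 rows with smallest reorder:
   supplier   sku  reorder
12    Umbra  E102       47
11  Soylent  C202       58
add column reorder_plus_5 = t['reorder'] + 5:
   supplier   sku  reorder  reorder_plus_5
12    Umbra  E102       47              52
11  Soylent  C202       58              63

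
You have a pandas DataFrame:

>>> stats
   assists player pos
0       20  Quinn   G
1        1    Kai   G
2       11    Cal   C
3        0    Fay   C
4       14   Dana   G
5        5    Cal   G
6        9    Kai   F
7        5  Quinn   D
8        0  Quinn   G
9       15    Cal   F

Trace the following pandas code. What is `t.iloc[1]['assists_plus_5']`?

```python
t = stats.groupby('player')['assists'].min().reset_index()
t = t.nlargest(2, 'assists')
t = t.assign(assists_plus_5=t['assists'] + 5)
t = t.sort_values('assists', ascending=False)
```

group by player, min of assists:
player
Cal       5
Dana     14
Fay       0
Kai       1
Quinn     0
Name: assists, dtype: int64
reset_index():
  player  assists
0    Cal        5
1   Dana       14
2    Fay        0
3    Kai        1
4  Quinn        0
take 2 rows with largest assists:
  player  assists
1   Dana       14
0    Cal        5
add column assists_plus_5 = t['assists'] + 5:
  player  assists  assists_plus_5
1   Dana       14              19
0    Cal        5              10
sort by assists descending:
  player  assists  assists_plus_5
1   Dana       14              19
0    Cal        5              10

10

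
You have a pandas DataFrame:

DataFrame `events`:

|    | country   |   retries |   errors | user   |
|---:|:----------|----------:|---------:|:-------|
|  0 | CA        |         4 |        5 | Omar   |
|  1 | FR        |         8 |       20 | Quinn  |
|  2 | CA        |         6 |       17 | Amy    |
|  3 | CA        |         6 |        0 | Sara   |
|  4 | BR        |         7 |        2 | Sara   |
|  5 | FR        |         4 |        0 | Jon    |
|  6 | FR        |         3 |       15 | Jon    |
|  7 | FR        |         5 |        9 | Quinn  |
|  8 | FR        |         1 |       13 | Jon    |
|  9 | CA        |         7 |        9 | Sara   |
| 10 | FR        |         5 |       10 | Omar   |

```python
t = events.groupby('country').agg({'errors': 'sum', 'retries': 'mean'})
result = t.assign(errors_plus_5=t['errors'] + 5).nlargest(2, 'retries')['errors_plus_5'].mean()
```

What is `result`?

group by country: sum(errors), mean(retries):
         errors   retries
country                  
BR            2  7.000000
CA           31  5.750000
FR           67  4.333333
add column errors_plus_5 = t['errors'] + 5:
         errors   retries  errors_plus_5
country                                 
BR            2  7.000000              7
CA           31  5.750000             36
FR           67  4.333333             72
take 2 rows with largest retries:
         errors  retries  errors_plus_5
country                                
BR            2     7.00              7
CA           31     5.75             36
Taking the mean of column 'errors_plus_5' gives 21.5.

21.5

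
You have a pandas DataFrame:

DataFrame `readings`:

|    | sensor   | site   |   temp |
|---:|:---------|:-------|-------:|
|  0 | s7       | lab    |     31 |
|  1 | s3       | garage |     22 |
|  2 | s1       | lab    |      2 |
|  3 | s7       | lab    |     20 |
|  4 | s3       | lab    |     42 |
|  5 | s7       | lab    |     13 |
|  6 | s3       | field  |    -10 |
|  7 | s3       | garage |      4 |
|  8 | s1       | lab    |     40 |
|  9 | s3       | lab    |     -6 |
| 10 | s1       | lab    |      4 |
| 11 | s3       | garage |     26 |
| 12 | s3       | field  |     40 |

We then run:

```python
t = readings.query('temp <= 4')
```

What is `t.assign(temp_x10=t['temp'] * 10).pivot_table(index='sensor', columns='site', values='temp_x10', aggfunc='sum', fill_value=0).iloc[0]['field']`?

filter rows where temp <= 4:
   sensor    site  temp
2      s1     lab     2
6      s3   field   -10
7      s3  garage     4
9      s3     lab    -6
10     s1     lab     4
add column temp_x10 = t['temp'] * 10:
   sensor    site  temp  temp_x10
2      s1     lab     2        20
6      s3   field   -10      -100
7      s3  garage     4        40
9      s3     lab    -6       -60
10     s1     lab     4        40
pivot: rows=sensor, cols=site, sum(temp_x10):
site    field  garage  lab
sensor                    
s1          0       0   60
s3       -100      40  -60
value at position 0, column 'field' → 0

0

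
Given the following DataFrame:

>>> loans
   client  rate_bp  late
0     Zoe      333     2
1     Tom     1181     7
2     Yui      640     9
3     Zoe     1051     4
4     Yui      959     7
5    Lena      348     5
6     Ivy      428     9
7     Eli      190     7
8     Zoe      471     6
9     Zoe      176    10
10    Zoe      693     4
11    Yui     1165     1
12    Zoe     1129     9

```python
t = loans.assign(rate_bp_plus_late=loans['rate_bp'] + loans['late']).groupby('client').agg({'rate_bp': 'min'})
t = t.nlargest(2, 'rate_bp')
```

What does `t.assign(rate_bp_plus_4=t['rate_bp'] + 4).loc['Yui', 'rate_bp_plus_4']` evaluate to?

644

add column rate_bp_plus_late = loans['rate_bp'] + loans['late']:
   client  rate_bp  late  rate_bp_plus_late
0     Zoe      333     2                335
1     Tom     1181     7               1188
2     Yui      640     9                649
3     Zoe     1051     4               1055
4     Yui      959     7                966
5    Lena      348     5                353
6     Ivy      428     9                437
7     Eli      190     7                197
8     Zoe      471     6                477
9     Zoe      176    10                186
10    Zoe      693     4                697
11    Yui     1165     1               1166
12    Zoe     1129     9               1138
group by client, min of rate_bp:
        rate_bp
client         
Eli         190
Ivy         428
Lena        348
Tom        1181
Yui         640
Zoe         176
take 2 rows with largest rate_bp:
        rate_bp
client         
Tom        1181
Yui         640
add column rate_bp_plus_4 = t['rate_bp'] + 4:
        rate_bp  rate_bp_plus_4
client                         
Tom        1181            1185
Yui         640             644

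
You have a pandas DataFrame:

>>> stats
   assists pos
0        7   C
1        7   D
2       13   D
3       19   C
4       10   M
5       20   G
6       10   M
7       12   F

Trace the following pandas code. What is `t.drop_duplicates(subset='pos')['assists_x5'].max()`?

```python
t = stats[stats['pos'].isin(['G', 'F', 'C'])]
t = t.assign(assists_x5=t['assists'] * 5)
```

100

filter rows where pos in ['G', 'F', 'C']:
   assists pos
0        7   C
3       19   C
5       20   G
7       12   F
add column assists_x5 = t['assists'] * 5:
   assists pos  assists_x5
0        7   C          35
3       19   C          95
5       20   G         100
7       12   F          60
drop duplicate pos (keep=first):
   assists pos  assists_x5
0        7   C          35
5       20   G         100
7       12   F          60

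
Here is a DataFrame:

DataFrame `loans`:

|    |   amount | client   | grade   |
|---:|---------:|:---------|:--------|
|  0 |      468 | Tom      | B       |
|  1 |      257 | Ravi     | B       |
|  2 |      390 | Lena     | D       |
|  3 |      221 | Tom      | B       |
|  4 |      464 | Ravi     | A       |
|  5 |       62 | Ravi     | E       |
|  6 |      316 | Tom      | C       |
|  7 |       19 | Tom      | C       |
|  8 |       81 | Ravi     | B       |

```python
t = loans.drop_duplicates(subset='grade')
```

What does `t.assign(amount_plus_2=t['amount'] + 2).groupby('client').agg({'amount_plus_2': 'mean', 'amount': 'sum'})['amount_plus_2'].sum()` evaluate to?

1051.0

drop duplicate grade (keep=first):
   amount client grade
0     468    Tom     B
2     390   Lena     D
4     464   Ravi     A
5      62   Ravi     E
6     316    Tom     C
add column amount_plus_2 = t['amount'] + 2:
   amount client grade  amount_plus_2
0     468    Tom     B            470
2     390   Lena     D            392
4     464   Ravi     A            466
5      62   Ravi     E             64
6     316    Tom     C            318
group by client: mean(amount_plus_2), sum(amount):
        amount_plus_2  amount
client                       
Lena            392.0     390
Ravi            265.0     526
Tom             394.0     784
Finally, sum of column 'amount_plus_2' = 1051.0.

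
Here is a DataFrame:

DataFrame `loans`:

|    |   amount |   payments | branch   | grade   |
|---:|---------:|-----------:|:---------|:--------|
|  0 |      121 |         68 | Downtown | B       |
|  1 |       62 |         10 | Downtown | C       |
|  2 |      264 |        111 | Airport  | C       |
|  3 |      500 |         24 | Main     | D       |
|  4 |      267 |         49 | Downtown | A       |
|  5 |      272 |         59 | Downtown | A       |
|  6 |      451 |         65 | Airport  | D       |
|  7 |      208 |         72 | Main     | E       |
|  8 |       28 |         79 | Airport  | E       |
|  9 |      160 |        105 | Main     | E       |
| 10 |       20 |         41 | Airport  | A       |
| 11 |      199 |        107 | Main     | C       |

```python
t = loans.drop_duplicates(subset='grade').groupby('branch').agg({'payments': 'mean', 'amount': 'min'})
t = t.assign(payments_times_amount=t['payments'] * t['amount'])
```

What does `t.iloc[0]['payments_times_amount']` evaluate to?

drop duplicate grade (keep=first):
   amount  payments    branch grade
0     121        68  Downtown     B
1      62        10  Downtown     C
3     500        24      Main     D
4     267        49  Downtown     A
7     208        72      Main     E
group by branch: mean(payments), min(amount):
           payments  amount
branch                     
Downtown  42.333333      62
Main      48.000000     208
add column payments_times_amount = t['payments'] * t['amount']:
           payments  amount  payments_times_amount
branch                                            
Downtown  42.333333      62            2624.666667
Main      48.000000     208            9984.000000
Then the value at position 0, column 'payments_times_amount': 2624.66666667

2624.66666667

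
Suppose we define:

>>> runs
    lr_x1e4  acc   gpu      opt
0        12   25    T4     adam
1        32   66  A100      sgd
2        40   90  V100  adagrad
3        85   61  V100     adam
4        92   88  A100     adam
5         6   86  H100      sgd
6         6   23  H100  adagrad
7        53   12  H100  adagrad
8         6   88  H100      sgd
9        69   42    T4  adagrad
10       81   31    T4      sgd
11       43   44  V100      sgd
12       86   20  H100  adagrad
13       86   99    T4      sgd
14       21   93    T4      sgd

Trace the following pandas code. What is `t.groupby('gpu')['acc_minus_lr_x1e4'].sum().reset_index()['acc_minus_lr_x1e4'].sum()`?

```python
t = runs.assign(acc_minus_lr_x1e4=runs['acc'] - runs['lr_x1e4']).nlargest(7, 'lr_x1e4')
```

-199

add column acc_minus_lr_x1e4 = runs['acc'] - runs['lr_x1e4']:
    lr_x1e4  acc   gpu      opt  acc_minus_lr_x1e4
0        12   25    T4     adam                 13
1        32   66  A100      sgd                 34
2        40   90  V100  adagrad                 50
3        85   61  V100     adam                -24
4        92   88  A100     adam                 -4
5         6   86  H100      sgd                 80
6         6   23  H100  adagrad                 17
7        53   12  H100  adagrad                -41
8         6   88  H100      sgd                 82
9        69   42    T4  adagrad                -27
10       81   31    T4      sgd                -50
11       43   44  V100      sgd                  1
12       86   20  H100  adagrad                -66
13       86   99    T4      sgd                 13
14       21   93    T4      sgd                 72
take 7 rows with largest lr_x1e4:
    lr_x1e4  acc   gpu      opt  acc_minus_lr_x1e4
4        92   88  A100     adam                 -4
12       86   20  H100  adagrad                -66
13       86   99    T4      sgd                 13
3        85   61  V100     adam                -24
10       81   31    T4      sgd                -50
9        69   42    T4  adagrad                -27
7        53   12  H100  adagrad                -41
group by gpu, sum of acc_minus_lr_x1e4:
gpu
A100     -4
H100   -107
T4      -64
V100    -24
Name: acc_minus_lr_x1e4, dtype: int64
reset_index():
    gpu  acc_minus_lr_x1e4
0  A100                 -4
1  H100               -107
2    T4                -64
3  V100                -24
So sum() = -199.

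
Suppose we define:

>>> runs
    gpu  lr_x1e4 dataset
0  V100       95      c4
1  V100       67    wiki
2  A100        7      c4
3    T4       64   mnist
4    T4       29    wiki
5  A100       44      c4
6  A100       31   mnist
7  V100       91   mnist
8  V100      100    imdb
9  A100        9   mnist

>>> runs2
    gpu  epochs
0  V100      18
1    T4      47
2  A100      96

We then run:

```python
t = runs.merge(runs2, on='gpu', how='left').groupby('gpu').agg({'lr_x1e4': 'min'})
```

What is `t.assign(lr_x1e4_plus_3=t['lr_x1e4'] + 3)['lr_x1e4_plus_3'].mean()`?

37.3333333333

merge on 'gpu' (how='left') → 10 rows:
    gpu  lr_x1e4 dataset  epochs
0  V100       95      c4      18
1  V100       67    wiki      18
2  A100        7      c4      96
3    T4       64   mnist      47
4    T4       29    wiki      47
5  A100       44      c4      96
6  A100       31   mnist      96
7  V100       91   mnist      18
8  V100      100    imdb      18
9  A100        9   mnist      96
group by gpu, min of lr_x1e4:
      lr_x1e4
gpu          
A100        7
T4         29
V100       67
add column lr_x1e4_plus_3 = t['lr_x1e4'] + 3:
      lr_x1e4  lr_x1e4_plus_3
gpu                          
A100        7              10
T4         29              32
V100       67              70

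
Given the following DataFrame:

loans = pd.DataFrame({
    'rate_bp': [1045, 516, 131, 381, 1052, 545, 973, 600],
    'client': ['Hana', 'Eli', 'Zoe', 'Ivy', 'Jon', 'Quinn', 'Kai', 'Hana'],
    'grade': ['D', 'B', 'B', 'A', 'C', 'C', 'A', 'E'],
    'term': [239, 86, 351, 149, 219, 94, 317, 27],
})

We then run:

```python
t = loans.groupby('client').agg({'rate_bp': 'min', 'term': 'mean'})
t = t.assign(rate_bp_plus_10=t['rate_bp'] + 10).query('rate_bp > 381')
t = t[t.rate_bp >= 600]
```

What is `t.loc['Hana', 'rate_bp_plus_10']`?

610

group by client: min(rate_bp), mean(term):
        rate_bp   term
client                
Eli         516   86.0
Hana        600  133.0
Ivy         381  149.0
Jon        1052  219.0
Kai         973  317.0
Quinn       545   94.0
Zoe         131  351.0
add column rate_bp_plus_10 = t['rate_bp'] + 10:
        rate_bp   term  rate_bp_plus_10
client                                 
Eli         516   86.0              526
Hana        600  133.0              610
Ivy         381  149.0              391
Jon        1052  219.0             1062
Kai         973  317.0              983
Quinn       545   94.0              555
Zoe         131  351.0              141
filter rows where rate_bp > 381:
        rate_bp   term  rate_bp_plus_10
client                                 
Eli         516   86.0              526
Hana        600  133.0              610
Jon        1052  219.0             1062
Kai         973  317.0              983
Quinn       545   94.0              555
filter rows where rate_bp >= 600:
        rate_bp   term  rate_bp_plus_10
client                                 
Hana        600  133.0              610
Jon        1052  219.0             1062
Kai         973  317.0              983
So loc['Hana', 'rate_bp_plus_10'] = 610.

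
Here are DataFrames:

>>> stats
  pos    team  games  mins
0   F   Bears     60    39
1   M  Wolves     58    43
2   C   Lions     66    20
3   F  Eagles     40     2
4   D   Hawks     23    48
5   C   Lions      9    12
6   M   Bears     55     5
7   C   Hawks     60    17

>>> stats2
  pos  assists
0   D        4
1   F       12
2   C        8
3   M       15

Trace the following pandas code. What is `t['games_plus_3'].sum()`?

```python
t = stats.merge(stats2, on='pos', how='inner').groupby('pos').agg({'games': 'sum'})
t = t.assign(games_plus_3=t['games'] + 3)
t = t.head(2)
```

164

merge on 'pos' (how='inner') → 8 rows:
  pos    team  games  mins  assists
0   F   Bears     60    39       12
1   M  Wolves     58    43       15
2   C   Lions     66    20        8
3   F  Eagles     40     2       12
4   D   Hawks     23    48        4
5   C   Lions      9    12        8
6   M   Bears     55     5       15
7   C   Hawks     60    17        8
group by pos, sum of games:
     games
pos       
C      135
D       23
F      100
M      113
add column games_plus_3 = t['games'] + 3:
     games  games_plus_3
pos                     
C      135           138
D       23            26
F      100           103
M      113           116
take first 2 rows:
     games  games_plus_3
pos                     
C      135           138
D       23            26
Hence 164.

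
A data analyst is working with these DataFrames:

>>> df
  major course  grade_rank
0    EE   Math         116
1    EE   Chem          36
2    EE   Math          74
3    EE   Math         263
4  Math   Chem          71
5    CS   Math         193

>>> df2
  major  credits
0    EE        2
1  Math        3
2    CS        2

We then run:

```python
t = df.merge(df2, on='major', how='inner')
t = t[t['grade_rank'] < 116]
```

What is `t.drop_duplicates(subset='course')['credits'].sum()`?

4

merge on 'major' (how='inner') → 6 rows:
  major course  grade_rank  credits
0    EE   Math         116        2
1    EE   Chem          36        2
2    EE   Math          74        2
3    EE   Math         263        2
4  Math   Chem          71        3
5    CS   Math         193        2
filter rows where grade_rank < 116:
  major course  grade_rank  credits
1    EE   Chem          36        2
2    EE   Math          74        2
4  Math   Chem          71        3
drop duplicate course (keep=first):
  major course  grade_rank  credits
1    EE   Chem          36        2
2    EE   Math          74        2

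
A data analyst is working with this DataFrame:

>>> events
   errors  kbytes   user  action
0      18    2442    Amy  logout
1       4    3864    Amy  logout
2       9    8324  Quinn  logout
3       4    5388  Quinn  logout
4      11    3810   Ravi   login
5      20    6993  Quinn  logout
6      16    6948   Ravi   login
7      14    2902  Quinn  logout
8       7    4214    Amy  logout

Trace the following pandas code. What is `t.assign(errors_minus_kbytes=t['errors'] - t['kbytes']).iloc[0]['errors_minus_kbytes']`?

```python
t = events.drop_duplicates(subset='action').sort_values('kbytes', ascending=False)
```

drop duplicate action (keep=first):
   errors  kbytes  user  action
0      18    2442   Amy  logout
4      11    3810  Ravi   login
sort by kbytes descending:
   errors  kbytes  user  action
4      11    3810  Ravi   login
0      18    2442   Amy  logout
add column errors_minus_kbytes = t['errors'] - t['kbytes']:
   errors  kbytes  user  action  errors_minus_kbytes
4      11    3810  Ravi   login                -3799
0      18    2442   Amy  logout                -2424

-3799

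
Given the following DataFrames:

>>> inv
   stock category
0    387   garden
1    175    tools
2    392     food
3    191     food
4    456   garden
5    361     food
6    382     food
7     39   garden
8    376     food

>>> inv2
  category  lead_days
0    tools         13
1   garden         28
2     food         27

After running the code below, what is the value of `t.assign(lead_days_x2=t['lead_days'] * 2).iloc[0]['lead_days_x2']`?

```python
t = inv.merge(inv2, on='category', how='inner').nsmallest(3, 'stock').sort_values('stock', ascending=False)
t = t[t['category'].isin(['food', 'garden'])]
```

54

merge on 'category' (how='inner') → 9 rows:
   stock category  lead_days
0    387   garden         28
1    175    tools         13
2    392     food         27
3    191     food         27
4    456   garden         28
5    361     food         27
6    382     food         27
7     39   garden         28
8    376     food         27
take 3 rows with smallest stock:
   stock category  lead_days
7     39   garden         28
1    175    tools         13
3    191     food         27
sort by stock descending:
   stock category  lead_days
3    191     food         27
1    175    tools         13
7     39   garden         28
filter rows where category in ['food', 'garden']:
   stock category  lead_days
3    191     food         27
7     39   garden         28
add column lead_days_x2 = t['lead_days'] * 2:
   stock category  lead_days  lead_days_x2
3    191     food         27            54
7     39   garden         28            56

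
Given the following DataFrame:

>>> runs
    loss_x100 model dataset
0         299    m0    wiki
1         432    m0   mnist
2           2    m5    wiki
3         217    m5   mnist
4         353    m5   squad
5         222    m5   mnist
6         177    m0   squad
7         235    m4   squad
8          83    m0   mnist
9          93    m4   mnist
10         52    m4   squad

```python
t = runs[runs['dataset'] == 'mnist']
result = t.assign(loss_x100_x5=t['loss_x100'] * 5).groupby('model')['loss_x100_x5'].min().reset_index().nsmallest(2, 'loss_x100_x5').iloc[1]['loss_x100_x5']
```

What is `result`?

465

filter rows where dataset == 'mnist':
   loss_x100 model dataset
1        432    m0   mnist
3        217    m5   mnist
5        222    m5   mnist
8         83    m0   mnist
9         93    m4   mnist
add column loss_x100_x5 = t['loss_x100'] * 5:
   loss_x100 model dataset  loss_x100_x5
1        432    m0   mnist          2160
3        217    m5   mnist          1085
5        222    m5   mnist          1110
8         83    m0   mnist           415
9         93    m4   mnist           465
group by model, min of loss_x100_x5:
model
m0     415
m4     465
m5    1085
Name: loss_x100_x5, dtype: int64
reset_index():
  model  loss_x100_x5
0    m0           415
1    m4           465
2    m5          1085
take 2 rows with smallest loss_x100_x5:
  model  loss_x100_x5
0    m0           415
1    m4           465
So iloc[1]['loss_x100_x5'] = 465.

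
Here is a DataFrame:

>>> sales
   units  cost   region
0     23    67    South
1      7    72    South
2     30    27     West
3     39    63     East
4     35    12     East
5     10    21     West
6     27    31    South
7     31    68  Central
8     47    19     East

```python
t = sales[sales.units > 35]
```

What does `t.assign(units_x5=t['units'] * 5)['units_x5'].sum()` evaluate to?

filter rows where units > 35:
   units  cost region
3     39    63   East
8     47    19   East
add column units_x5 = t['units'] * 5:
   units  cost region  units_x5
3     39    63   East       195
8     47    19   East       235
Finally, sum of column 'units_x5' = 430.

430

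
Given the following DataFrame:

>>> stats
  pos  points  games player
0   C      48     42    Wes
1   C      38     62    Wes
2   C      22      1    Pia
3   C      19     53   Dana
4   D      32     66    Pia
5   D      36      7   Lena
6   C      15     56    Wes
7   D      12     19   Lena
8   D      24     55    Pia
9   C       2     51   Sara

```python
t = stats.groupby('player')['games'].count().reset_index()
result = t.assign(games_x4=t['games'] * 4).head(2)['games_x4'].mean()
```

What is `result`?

group by player, count of games:
player
Dana    1
Lena    2
Pia     3
Sara    1
Wes     3
Name: games, dtype: int64
reset_index():
  player  games
0   Dana      1
1   Lena      2
2    Pia      3
3   Sara      1
4    Wes      3
add column games_x4 = t['games'] * 4:
  player  games  games_x4
0   Dana      1         4
1   Lena      2         8
2    Pia      3        12
3   Sara      1         4
4    Wes      3        12
take first 2 rows:
  player  games  games_x4
0   Dana      1         4
1   Lena      2         8
So mean() = 6.0.

6.0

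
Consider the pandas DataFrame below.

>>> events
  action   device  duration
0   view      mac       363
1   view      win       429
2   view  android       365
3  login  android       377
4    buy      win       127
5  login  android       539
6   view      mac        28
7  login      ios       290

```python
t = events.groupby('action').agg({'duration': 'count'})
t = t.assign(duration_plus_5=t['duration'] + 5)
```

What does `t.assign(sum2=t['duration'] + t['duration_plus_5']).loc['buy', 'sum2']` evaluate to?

group by action, count of duration:
        duration
action          
buy            1
login          3
view           4
add column duration_plus_5 = t['duration'] + 5:
        duration  duration_plus_5
action                           
buy            1                6
login          3                8
view           4                9
add column sum2 = t['duration'] + t['duration_plus_5']:
        duration  duration_plus_5  sum2
action                                 
buy            1                6     7
login          3                8    11
view           4                9    13

7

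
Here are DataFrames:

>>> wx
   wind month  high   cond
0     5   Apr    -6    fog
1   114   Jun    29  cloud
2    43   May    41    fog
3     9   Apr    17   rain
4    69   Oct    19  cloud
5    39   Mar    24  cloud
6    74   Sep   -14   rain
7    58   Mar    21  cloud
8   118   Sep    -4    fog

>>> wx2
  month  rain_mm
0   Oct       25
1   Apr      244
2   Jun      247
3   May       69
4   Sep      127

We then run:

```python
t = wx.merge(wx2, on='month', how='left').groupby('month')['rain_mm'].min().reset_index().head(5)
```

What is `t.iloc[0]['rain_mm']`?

244.0

merge on 'month' (how='left') → 9 rows:
   wind month  high   cond  rain_mm
0     5   Apr    -6    fog    244.0
1   114   Jun    29  cloud    247.0
2    43   May    41    fog     69.0
3     9   Apr    17   rain    244.0
4    69   Oct    19  cloud     25.0
5    39   Mar    24  cloud      NaN
6    74   Sep   -14   rain    127.0
7    58   Mar    21  cloud      NaN
8   118   Sep    -4    fog    127.0
group by month, min of rain_mm:
month
Apr    244.0
Jun    247.0
Mar      NaN
May     69.0
Oct     25.0
Sep    127.0
Name: rain_mm, dtype: float64
reset_index():
  month  rain_mm
0   Apr    244.0
1   Jun    247.0
2   Mar      NaN
3   May     69.0
4   Oct     25.0
5   Sep    127.0
take first 5 rows:
  month  rain_mm
0   Apr    244.0
1   Jun    247.0
2   Mar      NaN
3   May     69.0
4   Oct     25.0
The value at position 0, column 'rain_mm' is 244.0.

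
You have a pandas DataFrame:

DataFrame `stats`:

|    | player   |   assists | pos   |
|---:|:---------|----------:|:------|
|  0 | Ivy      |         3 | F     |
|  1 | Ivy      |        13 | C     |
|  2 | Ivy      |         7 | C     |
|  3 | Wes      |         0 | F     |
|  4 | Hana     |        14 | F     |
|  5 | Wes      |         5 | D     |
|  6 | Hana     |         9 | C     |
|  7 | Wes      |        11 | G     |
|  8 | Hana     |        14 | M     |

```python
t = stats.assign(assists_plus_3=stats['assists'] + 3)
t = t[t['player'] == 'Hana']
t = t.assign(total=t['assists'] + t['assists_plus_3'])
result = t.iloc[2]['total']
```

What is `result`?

31

add column assists_plus_3 = stats['assists'] + 3:
  player  assists pos  assists_plus_3
0    Ivy        3   F               6
1    Ivy       13   C              16
2    Ivy        7   C              10
3    Wes        0   F               3
4   Hana       14   F              17
5    Wes        5   D               8
6   Hana        9   C              12
7    Wes       11   G              14
8   Hana       14   M              17
filter rows where player == 'Hana':
  player  assists pos  assists_plus_3
4   Hana       14   F              17
6   Hana        9   C              12
8   Hana       14   M              17
add column total = t['assists'] + t['assists_plus_3']:
  player  assists pos  assists_plus_3  total
4   Hana       14   F              17     31
6   Hana        9   C              12     21
8   Hana       14   M              17     31
value at position 2, column 'total' → 31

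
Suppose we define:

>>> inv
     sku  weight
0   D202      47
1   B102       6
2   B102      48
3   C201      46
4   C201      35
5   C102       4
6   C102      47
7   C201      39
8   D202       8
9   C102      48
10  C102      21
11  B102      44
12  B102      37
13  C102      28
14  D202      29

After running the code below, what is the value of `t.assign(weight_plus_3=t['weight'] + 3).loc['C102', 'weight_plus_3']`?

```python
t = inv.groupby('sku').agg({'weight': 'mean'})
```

32.6

group by sku, mean of weight:
      weight
sku         
B102   33.75
C102   29.60
C201   40.00
D202   28.00
add column weight_plus_3 = t['weight'] + 3:
      weight  weight_plus_3
sku                        
B102   33.75          36.75
C102   29.60          32.60
C201   40.00          43.00
D202   28.00          31.00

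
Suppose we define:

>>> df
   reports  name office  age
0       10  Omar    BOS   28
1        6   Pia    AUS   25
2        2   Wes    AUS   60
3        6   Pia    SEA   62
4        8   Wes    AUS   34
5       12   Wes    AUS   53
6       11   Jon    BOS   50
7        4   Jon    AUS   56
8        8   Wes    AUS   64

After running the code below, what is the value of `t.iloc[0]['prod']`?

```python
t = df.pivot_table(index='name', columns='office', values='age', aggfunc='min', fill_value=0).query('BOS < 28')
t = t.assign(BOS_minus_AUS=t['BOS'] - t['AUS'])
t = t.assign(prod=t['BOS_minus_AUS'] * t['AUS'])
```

-625

pivot: rows=name, cols=office, min(age):
office  AUS  BOS  SEA
name                 
Jon      56   50    0
Omar      0   28    0
Pia      25    0   62
Wes      34    0    0
filter rows where BOS < 28:
office  AUS  BOS  SEA
name                 
Pia      25    0   62
Wes      34    0    0
add column BOS_minus_AUS = t['BOS'] - t['AUS']:
office  AUS  BOS  SEA  BOS_minus_AUS
name                                
Pia      25    0   62            -25
Wes      34    0    0            -34
add column prod = t['BOS_minus_AUS'] * t['AUS']:
office  AUS  BOS  SEA  BOS_minus_AUS  prod
name                                      
Pia      25    0   62            -25  -625
Wes      34    0    0            -34 -1156
Finally, value at position 0, column 'prod' = -625.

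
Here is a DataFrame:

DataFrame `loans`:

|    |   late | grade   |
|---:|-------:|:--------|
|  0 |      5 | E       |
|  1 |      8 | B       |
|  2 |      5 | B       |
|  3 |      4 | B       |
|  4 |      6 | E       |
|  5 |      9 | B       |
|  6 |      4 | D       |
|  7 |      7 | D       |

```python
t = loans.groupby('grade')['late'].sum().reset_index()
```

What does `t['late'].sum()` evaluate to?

group by grade, sum of late:
grade
B    26
D    11
E    11
Name: late, dtype: int64
reset_index():
  grade  late
0     B    26
1     D    11
2     E    11
Then the sum of column 'late': 48

48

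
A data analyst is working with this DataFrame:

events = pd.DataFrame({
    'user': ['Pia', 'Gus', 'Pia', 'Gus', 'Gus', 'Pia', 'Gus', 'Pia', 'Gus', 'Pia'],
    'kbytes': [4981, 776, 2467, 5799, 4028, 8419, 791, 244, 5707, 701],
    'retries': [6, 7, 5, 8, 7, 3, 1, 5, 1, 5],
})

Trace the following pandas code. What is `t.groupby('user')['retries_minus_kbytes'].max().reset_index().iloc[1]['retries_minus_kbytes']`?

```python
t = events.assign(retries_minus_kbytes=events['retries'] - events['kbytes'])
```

add column retries_minus_kbytes = events['retries'] - events['kbytes']:
  user  kbytes  retries  retries_minus_kbytes
0  Pia    4981        6                 -4975
1  Gus     776        7                  -769
2  Pia    2467        5                 -2462
3  Gus    5799        8                 -5791
4  Gus    4028        7                 -4021
5  Pia    8419        3                 -8416
6  Gus     791        1                  -790
7  Pia     244        5                  -239
8  Gus    5707        1                 -5706
9  Pia     701        5                  -696
group by user, max of retries_minus_kbytes:
user
Gus   -769
Pia   -239
Name: retries_minus_kbytes, dtype: int64
reset_index():
  user  retries_minus_kbytes
0  Gus                  -769
1  Pia                  -239
Reading off the value at position 1, column 'retries_minus_kbytes', we get -239.

-239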